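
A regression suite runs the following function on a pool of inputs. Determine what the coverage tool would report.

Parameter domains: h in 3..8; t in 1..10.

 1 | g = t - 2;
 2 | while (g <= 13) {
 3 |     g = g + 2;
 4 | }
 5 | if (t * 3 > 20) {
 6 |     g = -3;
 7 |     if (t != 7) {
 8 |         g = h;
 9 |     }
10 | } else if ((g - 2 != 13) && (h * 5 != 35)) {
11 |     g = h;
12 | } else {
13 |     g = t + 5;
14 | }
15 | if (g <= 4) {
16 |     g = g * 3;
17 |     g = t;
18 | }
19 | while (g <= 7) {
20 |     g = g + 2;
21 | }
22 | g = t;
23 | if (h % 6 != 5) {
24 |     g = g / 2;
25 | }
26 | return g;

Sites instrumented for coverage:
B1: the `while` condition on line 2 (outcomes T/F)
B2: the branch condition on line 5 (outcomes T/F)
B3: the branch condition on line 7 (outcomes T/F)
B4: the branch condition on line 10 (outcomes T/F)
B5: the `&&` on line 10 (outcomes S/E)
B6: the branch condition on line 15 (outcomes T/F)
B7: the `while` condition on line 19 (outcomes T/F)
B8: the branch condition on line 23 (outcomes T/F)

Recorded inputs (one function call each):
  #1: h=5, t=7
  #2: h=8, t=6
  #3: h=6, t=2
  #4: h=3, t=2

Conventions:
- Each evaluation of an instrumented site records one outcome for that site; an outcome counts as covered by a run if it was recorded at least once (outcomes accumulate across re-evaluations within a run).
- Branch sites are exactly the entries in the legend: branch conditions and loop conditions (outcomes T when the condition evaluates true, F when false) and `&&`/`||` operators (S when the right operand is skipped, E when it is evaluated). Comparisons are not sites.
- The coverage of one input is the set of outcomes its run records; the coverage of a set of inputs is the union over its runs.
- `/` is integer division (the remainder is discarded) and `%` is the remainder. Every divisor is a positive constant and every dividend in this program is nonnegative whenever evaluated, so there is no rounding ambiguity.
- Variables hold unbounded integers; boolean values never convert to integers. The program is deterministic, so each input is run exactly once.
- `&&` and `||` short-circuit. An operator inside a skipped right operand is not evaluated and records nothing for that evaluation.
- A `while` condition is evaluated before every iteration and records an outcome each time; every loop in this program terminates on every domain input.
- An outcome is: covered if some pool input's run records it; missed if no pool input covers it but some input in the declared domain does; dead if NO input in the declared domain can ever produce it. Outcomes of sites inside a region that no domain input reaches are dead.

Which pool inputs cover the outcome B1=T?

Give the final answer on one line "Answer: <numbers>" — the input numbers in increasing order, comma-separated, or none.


input #1 (h=5, t=7): produces B1=T
input #2 (h=8, t=6): produces B1=T
input #3 (h=6, t=2): produces B1=T
input #4 (h=3, t=2): produces B1=T
Answer: 1, 2, 3, 4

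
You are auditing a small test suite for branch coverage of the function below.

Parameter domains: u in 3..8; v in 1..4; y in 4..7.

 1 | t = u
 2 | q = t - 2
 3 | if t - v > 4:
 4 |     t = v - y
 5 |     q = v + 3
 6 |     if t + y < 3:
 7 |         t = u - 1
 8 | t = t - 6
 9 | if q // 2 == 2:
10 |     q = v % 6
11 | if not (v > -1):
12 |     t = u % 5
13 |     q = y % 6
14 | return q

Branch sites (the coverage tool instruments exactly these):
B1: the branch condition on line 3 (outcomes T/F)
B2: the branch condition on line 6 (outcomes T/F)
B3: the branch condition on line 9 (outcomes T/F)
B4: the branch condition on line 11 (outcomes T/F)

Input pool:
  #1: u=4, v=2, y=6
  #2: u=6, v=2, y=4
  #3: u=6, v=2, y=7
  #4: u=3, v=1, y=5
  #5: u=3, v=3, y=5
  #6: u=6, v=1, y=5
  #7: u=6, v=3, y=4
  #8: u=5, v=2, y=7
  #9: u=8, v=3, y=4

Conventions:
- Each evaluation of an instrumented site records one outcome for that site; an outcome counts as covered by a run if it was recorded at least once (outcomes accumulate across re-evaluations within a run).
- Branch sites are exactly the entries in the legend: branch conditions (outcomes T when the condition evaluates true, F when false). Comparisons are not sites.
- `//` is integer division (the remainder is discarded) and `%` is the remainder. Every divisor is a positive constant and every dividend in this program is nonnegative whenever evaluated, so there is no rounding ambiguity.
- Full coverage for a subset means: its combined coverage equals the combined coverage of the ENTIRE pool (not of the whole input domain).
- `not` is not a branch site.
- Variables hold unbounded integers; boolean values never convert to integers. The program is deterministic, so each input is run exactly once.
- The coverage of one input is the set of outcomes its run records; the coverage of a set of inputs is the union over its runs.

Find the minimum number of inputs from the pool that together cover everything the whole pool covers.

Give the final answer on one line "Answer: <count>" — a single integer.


input #1, u=4, v=2, y=6: events B1->F, B3->F, B4->F; outcomes B1=F, B3=F, B4=F
input #2, u=6, v=2, y=4: events B1->F, B3->T, B4->F; outcomes B1=F, B3=T, B4=F
input #3, u=6, v=2, y=7: events B1->F, B3->T, B4->F; outcomes B1=F, B3=T, B4=F
input #4, u=3, v=1, y=5: events B1->F, B3->F, B4->F; outcomes B1=F, B3=F, B4=F
input #5, u=3, v=3, y=5: events B1->F, B3->F, B4->F; outcomes B1=F, B3=F, B4=F
input #6, u=6, v=1, y=5: events B1->T, B2->T, B3->T, B4->F; outcomes B1=T, B2=T, B3=T, B4=F
input #7, u=6, v=3, y=4: events B1->F, B3->T, B4->F; outcomes B1=F, B3=T, B4=F
input #8, u=5, v=2, y=7: events B1->F, B3->F, B4->F; outcomes B1=F, B3=F, B4=F
input #9, u=8, v=3, y=4: events B1->T, B2->F, B3->F, B4->F; outcomes B1=T, B2=F, B3=F, B4=F
pool-wide coverage (7 outcomes): B1=T, B1=F, B2=T, B2=F, B3=T, B3=F, B4=F
every size-1 subset falls short of the 7 outcomes (best: 4/7)
every size-2 subset falls short of the 7 outcomes (best: 6/7)
at size 3, {1, 6, 9} reaches all 7 outcomes; every lexicographically earlier size-3 subset fails
Answer: 3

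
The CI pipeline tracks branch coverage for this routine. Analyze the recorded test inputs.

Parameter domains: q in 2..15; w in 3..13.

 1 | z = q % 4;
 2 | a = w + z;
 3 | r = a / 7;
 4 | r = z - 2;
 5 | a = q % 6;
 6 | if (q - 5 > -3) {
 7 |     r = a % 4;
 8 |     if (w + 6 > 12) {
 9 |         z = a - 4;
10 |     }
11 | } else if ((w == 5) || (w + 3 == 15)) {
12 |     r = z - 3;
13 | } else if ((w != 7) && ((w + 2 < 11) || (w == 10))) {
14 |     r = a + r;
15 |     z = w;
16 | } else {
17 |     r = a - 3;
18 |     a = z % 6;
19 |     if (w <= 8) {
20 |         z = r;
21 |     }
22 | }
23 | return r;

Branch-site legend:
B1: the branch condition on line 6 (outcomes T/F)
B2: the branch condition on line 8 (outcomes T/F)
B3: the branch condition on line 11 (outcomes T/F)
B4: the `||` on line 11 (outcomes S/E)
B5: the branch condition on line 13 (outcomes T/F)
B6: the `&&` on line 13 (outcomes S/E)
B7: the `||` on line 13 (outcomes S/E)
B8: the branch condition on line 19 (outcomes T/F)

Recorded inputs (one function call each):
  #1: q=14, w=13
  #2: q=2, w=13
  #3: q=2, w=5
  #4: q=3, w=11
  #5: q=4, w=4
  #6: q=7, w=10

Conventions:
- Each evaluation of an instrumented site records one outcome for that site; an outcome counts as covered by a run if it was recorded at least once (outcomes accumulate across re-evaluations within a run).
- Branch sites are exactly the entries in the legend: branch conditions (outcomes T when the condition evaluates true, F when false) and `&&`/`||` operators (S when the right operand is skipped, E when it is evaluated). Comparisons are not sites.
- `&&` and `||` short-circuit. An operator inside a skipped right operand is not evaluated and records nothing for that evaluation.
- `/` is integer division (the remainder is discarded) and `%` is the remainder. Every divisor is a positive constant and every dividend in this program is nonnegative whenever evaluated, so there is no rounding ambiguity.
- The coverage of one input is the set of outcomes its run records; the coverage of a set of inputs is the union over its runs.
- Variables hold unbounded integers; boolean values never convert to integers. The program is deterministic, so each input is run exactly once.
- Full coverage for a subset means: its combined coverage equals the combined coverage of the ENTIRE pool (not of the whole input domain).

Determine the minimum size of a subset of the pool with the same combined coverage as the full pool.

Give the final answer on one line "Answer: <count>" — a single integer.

input #1 (q=14, w=13): covers B1=T, B2=T
input #2 (q=2, w=13): covers B1=F, B3=F, B4=E, B5=F, B6=E, B7=E, B8=F
input #3 (q=2, w=5): covers B1=F, B3=T, B4=S
input #4 (q=3, w=11): covers B1=T, B2=T
input #5 (q=4, w=4): covers B1=T, B2=F
input #6 (q=7, w=10): covers B1=T, B2=T
the full pool covers 12 outcomes: B1=T, B1=F, B2=T, B2=F, B3=T, B3=F, B4=S, B4=E, B5=F, B6=E, B7=E, B8=F
size 1 is not enough: best union over all size-1 subsets is 7/12
size 2 is not enough: best union over all size-2 subsets is 9/12
size 3 is not enough: best union over all size-3 subsets is 11/12
size 4: inputs {1, 2, 3, 5} cover all 12 outcomes, and no lexicographically smaller subset of this size does

Answer: 4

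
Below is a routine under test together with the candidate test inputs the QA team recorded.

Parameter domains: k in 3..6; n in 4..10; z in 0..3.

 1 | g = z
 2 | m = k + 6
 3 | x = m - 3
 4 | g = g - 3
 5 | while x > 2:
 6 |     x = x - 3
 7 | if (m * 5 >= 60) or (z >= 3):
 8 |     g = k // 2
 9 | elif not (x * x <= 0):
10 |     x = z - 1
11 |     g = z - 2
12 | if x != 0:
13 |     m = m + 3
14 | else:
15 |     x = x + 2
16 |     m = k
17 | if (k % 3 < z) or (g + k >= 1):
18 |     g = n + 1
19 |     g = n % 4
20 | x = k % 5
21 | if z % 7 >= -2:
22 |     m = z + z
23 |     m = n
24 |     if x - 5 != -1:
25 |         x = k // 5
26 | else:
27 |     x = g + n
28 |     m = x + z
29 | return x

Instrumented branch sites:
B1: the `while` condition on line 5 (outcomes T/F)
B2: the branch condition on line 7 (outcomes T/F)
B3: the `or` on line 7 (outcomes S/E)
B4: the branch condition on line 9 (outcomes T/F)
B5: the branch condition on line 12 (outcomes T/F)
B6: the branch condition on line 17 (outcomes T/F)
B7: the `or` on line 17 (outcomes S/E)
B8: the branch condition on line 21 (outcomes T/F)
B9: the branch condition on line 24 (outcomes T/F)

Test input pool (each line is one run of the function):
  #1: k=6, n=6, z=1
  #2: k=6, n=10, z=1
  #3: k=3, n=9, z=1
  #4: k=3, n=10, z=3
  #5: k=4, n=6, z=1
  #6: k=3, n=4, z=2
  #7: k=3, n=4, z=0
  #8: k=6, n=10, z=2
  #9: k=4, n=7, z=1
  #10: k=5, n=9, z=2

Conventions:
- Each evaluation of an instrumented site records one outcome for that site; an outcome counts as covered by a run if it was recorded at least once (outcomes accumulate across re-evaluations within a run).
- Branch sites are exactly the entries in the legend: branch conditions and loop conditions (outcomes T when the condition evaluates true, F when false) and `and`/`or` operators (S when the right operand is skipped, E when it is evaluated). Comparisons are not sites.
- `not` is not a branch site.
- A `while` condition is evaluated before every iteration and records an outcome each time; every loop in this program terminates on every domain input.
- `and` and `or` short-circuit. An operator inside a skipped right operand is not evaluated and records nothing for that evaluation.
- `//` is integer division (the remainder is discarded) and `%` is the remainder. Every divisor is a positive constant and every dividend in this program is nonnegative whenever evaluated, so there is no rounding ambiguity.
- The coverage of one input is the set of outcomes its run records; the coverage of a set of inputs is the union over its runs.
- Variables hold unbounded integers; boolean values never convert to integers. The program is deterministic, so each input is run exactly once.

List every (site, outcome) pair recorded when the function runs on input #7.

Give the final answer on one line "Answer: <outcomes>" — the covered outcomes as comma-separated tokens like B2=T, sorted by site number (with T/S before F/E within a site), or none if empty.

Running input #7 (k=3, n=4, z=0), event by event:
  B1->T, B1->T, B1->F, B3->E, B2->F, B4->F, B5->F, B7->E, B6->F, B8->T
  B9->T
as a set, this run covers: B1=T, B1=F, B2=F, B3=E, B4=F, B5=F, B6=F, B7=E, B8=T, B9=T

Answer: B1=T, B1=F, B2=F, B3=E, B4=F, B5=F, B6=F, B7=E, B8=T, B9=T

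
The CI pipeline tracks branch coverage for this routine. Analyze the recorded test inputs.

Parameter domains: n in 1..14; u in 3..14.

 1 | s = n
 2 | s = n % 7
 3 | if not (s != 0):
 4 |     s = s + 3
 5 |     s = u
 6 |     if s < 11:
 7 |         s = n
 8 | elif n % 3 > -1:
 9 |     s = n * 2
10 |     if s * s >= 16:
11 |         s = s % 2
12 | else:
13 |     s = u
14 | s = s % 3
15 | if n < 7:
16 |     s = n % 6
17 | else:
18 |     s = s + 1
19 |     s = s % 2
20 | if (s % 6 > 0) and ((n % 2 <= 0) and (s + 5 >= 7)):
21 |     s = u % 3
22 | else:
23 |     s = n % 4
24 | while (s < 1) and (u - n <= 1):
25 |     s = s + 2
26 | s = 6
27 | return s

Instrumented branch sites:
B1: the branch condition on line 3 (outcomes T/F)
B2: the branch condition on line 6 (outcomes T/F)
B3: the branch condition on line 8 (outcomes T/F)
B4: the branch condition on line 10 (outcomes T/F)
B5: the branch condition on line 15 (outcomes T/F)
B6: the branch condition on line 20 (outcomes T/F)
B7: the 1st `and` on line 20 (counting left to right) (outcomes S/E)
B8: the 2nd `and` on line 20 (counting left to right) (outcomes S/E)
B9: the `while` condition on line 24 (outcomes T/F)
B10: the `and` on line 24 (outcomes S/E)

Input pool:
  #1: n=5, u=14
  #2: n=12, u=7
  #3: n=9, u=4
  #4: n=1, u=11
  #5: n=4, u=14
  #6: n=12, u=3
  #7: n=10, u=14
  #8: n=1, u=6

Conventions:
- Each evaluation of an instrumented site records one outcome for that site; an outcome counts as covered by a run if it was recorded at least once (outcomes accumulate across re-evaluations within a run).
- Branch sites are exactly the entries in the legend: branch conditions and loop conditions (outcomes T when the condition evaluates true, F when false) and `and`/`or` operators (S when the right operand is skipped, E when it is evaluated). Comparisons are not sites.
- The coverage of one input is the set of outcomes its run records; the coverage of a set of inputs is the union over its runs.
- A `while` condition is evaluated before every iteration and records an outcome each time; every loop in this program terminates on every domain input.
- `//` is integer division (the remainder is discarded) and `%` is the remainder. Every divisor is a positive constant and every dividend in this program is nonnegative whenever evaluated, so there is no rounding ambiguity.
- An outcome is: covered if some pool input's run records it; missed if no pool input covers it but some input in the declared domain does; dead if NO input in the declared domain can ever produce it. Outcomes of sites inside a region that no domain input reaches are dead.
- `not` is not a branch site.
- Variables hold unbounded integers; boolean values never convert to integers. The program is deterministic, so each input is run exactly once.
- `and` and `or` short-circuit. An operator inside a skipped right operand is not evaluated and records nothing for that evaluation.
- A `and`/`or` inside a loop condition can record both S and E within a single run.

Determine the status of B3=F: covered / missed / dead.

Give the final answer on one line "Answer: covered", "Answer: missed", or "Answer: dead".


no pool input records B3=F
checking all 168 inputs in the declared domain: B3=F is never recorded -> dead
Answer: dead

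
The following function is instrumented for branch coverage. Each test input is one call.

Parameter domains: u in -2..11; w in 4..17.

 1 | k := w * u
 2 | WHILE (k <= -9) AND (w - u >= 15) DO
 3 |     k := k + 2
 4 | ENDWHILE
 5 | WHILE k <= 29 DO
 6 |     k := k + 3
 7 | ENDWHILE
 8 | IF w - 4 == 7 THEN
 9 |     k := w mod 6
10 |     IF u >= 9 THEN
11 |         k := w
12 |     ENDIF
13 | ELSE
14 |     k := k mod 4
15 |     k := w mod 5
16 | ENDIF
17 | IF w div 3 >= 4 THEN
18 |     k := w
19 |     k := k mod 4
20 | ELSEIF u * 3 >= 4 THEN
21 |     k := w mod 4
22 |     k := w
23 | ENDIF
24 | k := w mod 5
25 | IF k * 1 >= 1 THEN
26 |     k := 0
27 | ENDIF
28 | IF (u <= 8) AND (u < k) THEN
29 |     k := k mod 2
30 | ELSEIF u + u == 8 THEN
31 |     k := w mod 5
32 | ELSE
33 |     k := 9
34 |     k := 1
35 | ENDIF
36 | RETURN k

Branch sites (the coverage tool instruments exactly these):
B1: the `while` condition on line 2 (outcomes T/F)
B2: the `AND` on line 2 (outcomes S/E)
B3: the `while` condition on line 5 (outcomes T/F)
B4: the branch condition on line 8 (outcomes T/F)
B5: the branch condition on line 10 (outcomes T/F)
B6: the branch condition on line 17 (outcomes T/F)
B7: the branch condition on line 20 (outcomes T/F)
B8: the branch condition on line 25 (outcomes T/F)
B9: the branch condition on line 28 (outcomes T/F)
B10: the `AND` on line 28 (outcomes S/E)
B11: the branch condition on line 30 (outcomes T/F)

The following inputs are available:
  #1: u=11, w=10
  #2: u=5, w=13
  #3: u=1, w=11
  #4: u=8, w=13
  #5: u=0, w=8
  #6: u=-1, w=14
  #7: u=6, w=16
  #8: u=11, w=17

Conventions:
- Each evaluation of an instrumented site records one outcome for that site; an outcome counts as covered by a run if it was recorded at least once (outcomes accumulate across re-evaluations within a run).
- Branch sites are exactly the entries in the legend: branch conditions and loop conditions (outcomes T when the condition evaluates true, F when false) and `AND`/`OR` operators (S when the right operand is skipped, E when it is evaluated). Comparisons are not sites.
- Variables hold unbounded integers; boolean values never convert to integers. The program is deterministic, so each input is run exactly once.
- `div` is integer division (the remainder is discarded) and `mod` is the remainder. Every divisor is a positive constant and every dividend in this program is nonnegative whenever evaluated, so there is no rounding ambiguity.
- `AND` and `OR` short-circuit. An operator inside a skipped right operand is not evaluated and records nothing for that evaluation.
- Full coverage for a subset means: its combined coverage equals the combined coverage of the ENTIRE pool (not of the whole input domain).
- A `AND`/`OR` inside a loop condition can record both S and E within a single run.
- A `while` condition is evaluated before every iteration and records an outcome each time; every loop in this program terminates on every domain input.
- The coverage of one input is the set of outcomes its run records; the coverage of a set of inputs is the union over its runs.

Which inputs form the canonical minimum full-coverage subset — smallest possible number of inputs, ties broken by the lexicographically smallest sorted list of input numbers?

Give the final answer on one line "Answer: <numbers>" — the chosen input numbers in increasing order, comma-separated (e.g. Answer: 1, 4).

input #1 (u=11, w=10): events B2->S, B1->F, B3->F, B4->F, B6->F, B7->T, B8->F, B10->S, B9->F, B11->F; covers B1=F, B2=S, B3=F, B4=F, B6=F, B7=T, B8=F, B9=F, B10=S, B11=F
input #2 (u=5, w=13): events B2->S, B1->F, B3->F, B4->F, B6->T, B8->T, B10->E, B9->F, B11->F; covers B1=F, B2=S, B3=F, B4=F, B6=T, B8=T, B9=F, B10=E, B11=F
input #3 (u=1, w=11): events B2->S, B1->F, B3->T, B3->T, B3->T, B3->T, B3->T, B3->T, B3->T, B3->F, B4->T, B5->F, B6->F, B7->F, ...; covers B1=F, B2=S, B3=T, B3=F, B4=T, B5=F, B6=F, B7=F, B8=T, B9=F, B10=E, B11=F
input #4 (u=8, w=13): events B2->S, B1->F, B3->F, B4->F, B6->T, B8->T, B10->E, B9->F, B11->F; covers B1=F, B2=S, B3=F, B4=F, B6=T, B8=T, B9=F, B10=E, B11=F
input #5 (u=0, w=8): events B2->S, B1->F, B3->T, B3->T, B3->T, B3->T, B3->T, B3->T, B3->T, B3->T, B3->T, B3->T, B3->F, B4->F, ...; covers B1=F, B2=S, B3=T, B3=F, B4=F, B6=F, B7=F, B8=T, B9=F, B10=E, B11=F
input #6 (u=-1, w=14): events B2->E, B1->T, B2->E, B1->T, B2->E, B1->T, B2->S, B1->F, B3->T, B3->T, B3->T, B3->T, B3->T, B3->T, ...; covers B1=T, B1=F, B2=S, B2=E, B3=T, B3=F, B4=F, B6=T, B8=T, B9=T, B10=E
input #7 (u=6, w=16): events B2->S, B1->F, B3->F, B4->F, B6->T, B8->T, B10->E, B9->F, B11->F; covers B1=F, B2=S, B3=F, B4=F, B6=T, B8=T, B9=F, B10=E, B11=F
input #8 (u=11, w=17): events B2->S, B1->F, B3->F, B4->F, B6->T, B8->T, B10->S, B9->F, B11->F; covers B1=F, B2=S, B3=F, B4=F, B6=T, B8=T, B9=F, B10=S, B11=F
together the pool reaches 20 outcomes: B1=T, B1=F, B2=S, B2=E, B3=T, B3=F, B4=T, B4=F, B5=F, B6=T, B6=F, B7=T, B7=F, B8=T, B8=F, B9=T, B9=F, B10=S, B10=E, B11=F
no size-1 subset reaches all 20 outcomes (best union: 12/20)
no size-2 subset reaches all 20 outcomes (best union: 17/20)
inputs {1, 3, 6} (size 3) cover everything; no size-3 subset with a lexicographically smaller index list covers all 20

Answer: 1, 3, 6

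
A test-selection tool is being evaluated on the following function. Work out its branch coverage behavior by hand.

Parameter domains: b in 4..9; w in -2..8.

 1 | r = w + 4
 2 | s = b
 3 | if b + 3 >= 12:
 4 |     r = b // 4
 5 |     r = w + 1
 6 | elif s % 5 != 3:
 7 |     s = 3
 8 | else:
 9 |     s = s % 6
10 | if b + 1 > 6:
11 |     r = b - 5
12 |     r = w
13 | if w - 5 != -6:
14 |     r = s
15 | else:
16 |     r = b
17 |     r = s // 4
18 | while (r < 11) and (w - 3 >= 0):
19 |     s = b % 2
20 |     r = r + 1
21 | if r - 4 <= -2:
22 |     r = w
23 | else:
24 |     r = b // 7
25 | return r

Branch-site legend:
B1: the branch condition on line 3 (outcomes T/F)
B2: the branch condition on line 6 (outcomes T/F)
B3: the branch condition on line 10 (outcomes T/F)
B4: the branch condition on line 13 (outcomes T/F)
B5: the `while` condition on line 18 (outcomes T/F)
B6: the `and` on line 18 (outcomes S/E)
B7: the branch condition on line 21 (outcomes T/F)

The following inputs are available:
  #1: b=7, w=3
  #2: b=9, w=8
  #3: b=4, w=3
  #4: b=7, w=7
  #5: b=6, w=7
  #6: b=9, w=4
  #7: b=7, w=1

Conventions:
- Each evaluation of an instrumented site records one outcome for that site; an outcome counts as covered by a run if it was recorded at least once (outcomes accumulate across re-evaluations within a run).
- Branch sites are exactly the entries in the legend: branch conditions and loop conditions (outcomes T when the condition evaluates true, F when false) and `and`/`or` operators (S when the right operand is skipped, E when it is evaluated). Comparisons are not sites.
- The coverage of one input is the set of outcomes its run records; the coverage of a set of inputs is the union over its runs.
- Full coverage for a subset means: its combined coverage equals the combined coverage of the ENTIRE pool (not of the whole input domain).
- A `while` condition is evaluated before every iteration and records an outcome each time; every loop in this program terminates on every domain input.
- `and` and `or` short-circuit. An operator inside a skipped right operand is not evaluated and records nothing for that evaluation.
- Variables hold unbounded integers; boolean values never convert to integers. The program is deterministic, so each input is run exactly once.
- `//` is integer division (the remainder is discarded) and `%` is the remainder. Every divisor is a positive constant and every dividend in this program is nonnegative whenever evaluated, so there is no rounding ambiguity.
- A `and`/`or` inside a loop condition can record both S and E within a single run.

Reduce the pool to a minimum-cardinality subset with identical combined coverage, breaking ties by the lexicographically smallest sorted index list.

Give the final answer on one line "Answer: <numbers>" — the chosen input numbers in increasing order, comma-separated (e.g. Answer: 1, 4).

test 1 (b=7, w=3) hits B1=F, B2=T, B3=T, B4=T, B5=T, B5=F, B6=S, B6=E, B7=F
test 2 (b=9, w=8) hits B1=T, B3=T, B4=T, B5=T, B5=F, B6=S, B6=E, B7=F
test 3 (b=4, w=3) hits B1=F, B2=T, B3=F, B4=T, B5=T, B5=F, B6=S, B6=E, B7=F
test 4 (b=7, w=7) hits B1=F, B2=T, B3=T, B4=T, B5=T, B5=F, B6=S, B6=E, B7=F
test 5 (b=6, w=7) hits B1=F, B2=T, B3=T, B4=T, B5=T, B5=F, B6=S, B6=E, B7=F
test 6 (b=9, w=4) hits B1=T, B3=T, B4=T, B5=T, B5=F, B6=S, B6=E, B7=F
test 7 (b=7, w=1) hits B1=F, B2=T, B3=T, B4=T, B5=F, B6=E, B7=F
union over all inputs: B1=T, B1=F, B2=T, B3=T, B3=F, B4=T, B5=T, B5=F, B6=S, B6=E, B7=F (11 outcomes)
no size-1 subset reaches all 11 outcomes (best union: 9/11)
size 2: inputs {2, 3} cover all 11 outcomes, and no lexicographically smaller subset of this size does

Answer: 2, 3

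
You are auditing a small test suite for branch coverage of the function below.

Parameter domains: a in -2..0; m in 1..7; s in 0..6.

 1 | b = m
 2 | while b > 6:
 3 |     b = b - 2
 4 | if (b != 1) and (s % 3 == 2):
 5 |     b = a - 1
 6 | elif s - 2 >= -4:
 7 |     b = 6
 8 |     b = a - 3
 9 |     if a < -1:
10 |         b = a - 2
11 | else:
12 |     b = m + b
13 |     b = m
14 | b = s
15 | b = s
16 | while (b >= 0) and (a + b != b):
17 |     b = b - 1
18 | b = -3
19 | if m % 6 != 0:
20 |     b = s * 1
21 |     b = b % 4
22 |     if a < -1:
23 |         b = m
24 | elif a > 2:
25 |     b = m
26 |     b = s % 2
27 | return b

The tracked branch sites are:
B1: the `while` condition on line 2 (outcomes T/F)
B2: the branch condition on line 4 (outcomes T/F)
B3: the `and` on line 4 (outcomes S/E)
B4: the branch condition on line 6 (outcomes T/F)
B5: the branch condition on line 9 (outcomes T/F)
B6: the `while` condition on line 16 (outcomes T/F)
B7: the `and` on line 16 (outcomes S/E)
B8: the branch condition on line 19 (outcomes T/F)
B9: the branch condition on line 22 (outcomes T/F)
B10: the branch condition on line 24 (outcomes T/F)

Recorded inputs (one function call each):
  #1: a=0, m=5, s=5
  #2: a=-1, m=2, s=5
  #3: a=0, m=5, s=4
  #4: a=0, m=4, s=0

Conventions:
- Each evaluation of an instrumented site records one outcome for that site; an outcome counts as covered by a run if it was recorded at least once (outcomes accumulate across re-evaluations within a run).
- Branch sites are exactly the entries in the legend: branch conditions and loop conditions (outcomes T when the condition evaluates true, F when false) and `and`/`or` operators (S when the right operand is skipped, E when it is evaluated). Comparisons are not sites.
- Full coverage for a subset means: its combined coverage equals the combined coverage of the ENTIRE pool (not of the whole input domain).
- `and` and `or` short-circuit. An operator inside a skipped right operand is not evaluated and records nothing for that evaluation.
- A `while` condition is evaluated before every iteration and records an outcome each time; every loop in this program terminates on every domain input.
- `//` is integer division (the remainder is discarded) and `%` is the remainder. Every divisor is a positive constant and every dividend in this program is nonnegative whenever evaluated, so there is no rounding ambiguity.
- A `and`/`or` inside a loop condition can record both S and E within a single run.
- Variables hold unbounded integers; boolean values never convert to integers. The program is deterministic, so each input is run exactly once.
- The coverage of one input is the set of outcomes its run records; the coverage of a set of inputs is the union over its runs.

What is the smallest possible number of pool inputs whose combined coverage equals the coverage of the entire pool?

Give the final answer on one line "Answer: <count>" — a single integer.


test 1 (a=0, m=5, s=5) hits B1=F, B2=T, B3=E, B6=F, B7=E, B8=T, B9=F
test 2 (a=-1, m=2, s=5) hits B1=F, B2=T, B3=E, B6=T, B6=F, B7=S, B7=E, B8=T, B9=F
test 3 (a=0, m=5, s=4) hits B1=F, B2=F, B3=E, B4=T, B5=F, B6=F, B7=E, B8=T, B9=F
test 4 (a=0, m=4, s=0) hits B1=F, B2=F, B3=E, B4=T, B5=F, B6=F, B7=E, B8=T, B9=F
union over all inputs: B1=F, B2=T, B2=F, B3=E, B4=T, B5=F, B6=T, B6=F, B7=S, B7=E, B8=T, B9=F (12 outcomes)
no size-1 subset reaches all 12 outcomes (best union: 9/12)
at size 2, {2, 3} reaches all 12 outcomes; every lexicographically earlier size-2 subset fails
Answer: 2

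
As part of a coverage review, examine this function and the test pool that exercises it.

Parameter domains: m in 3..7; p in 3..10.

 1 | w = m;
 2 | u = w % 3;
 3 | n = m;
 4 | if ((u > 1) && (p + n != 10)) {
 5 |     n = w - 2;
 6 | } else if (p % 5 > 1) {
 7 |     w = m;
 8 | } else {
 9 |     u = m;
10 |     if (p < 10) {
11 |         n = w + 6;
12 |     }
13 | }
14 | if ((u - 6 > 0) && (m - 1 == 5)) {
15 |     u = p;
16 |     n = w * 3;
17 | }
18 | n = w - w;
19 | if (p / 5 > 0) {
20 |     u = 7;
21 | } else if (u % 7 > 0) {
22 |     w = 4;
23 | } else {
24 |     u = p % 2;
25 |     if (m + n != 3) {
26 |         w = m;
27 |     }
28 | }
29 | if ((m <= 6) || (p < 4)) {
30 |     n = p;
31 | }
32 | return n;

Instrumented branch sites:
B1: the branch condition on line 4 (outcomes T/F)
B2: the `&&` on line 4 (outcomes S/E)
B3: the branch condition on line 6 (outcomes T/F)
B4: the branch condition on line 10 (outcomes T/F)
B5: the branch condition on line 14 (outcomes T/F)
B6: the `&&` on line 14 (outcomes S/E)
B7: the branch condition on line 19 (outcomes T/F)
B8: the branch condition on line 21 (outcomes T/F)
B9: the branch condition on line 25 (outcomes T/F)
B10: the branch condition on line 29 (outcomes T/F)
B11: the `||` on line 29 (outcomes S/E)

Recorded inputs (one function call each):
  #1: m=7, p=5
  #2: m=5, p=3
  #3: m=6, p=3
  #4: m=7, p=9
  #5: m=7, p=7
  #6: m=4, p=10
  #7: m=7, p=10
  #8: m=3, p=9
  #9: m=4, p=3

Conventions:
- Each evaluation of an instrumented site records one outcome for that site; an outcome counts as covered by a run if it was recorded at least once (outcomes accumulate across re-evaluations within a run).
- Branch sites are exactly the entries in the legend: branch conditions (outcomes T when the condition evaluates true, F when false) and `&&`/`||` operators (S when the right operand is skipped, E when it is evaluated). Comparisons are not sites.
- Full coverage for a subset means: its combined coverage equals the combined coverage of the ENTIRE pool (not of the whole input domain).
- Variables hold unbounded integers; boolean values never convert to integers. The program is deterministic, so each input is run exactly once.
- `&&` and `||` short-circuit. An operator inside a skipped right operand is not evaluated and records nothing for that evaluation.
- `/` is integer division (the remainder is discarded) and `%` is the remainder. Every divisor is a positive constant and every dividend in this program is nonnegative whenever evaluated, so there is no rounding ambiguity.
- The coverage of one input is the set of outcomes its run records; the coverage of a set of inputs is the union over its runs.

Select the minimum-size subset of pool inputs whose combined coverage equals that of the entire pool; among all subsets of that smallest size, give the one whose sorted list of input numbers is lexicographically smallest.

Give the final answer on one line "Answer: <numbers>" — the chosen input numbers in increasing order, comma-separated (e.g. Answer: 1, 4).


input #1 (m=7, p=5): covers B1=F, B2=S, B3=F, B4=T, B5=F, B6=E, B7=T, B10=F, B11=E
input #2 (m=5, p=3): covers B1=T, B2=E, B5=F, B6=S, B7=F, B8=T, B10=T, B11=S
input #3 (m=6, p=3): covers B1=F, B2=S, B3=T, B5=F, B6=S, B7=F, B8=F, B9=T, B10=T, B11=S
input #4 (m=7, p=9): covers B1=F, B2=S, B3=T, B5=F, B6=S, B7=T, B10=F, B11=E
input #5 (m=7, p=7): covers B1=F, B2=S, B3=T, B5=F, B6=S, B7=T, B10=F, B11=E
input #6 (m=4, p=10): covers B1=F, B2=S, B3=F, B4=F, B5=F, B6=S, B7=T, B10=T, B11=S
input #7 (m=7, p=10): covers B1=F, B2=S, B3=F, B4=F, B5=F, B6=E, B7=T, B10=F, B11=E
input #8 (m=3, p=9): covers B1=F, B2=S, B3=T, B5=F, B6=S, B7=T, B10=T, B11=S
input #9 (m=4, p=3): covers B1=F, B2=S, B3=T, B5=F, B6=S, B7=F, B8=T, B10=T, B11=S
together the pool reaches 20 outcomes: B1=T, B1=F, B2=S, B2=E, B3=T, B3=F, B4=T, B4=F, B5=F, B6=S, B6=E, B7=T, B7=F, B8=T, B8=F, B9=T, B10=T, B10=F, B11=S, B11=E
size 1 is not enough: best union over all size-1 subsets is 10/20
size 2 is not enough: best union over all size-2 subsets is 16/20
size 3 is not enough: best union over all size-3 subsets is 19/20
at size 4, {1, 2, 3, 6} reaches all 20 outcomes; every lexicographically earlier size-4 subset fails
Answer: 1, 2, 3, 6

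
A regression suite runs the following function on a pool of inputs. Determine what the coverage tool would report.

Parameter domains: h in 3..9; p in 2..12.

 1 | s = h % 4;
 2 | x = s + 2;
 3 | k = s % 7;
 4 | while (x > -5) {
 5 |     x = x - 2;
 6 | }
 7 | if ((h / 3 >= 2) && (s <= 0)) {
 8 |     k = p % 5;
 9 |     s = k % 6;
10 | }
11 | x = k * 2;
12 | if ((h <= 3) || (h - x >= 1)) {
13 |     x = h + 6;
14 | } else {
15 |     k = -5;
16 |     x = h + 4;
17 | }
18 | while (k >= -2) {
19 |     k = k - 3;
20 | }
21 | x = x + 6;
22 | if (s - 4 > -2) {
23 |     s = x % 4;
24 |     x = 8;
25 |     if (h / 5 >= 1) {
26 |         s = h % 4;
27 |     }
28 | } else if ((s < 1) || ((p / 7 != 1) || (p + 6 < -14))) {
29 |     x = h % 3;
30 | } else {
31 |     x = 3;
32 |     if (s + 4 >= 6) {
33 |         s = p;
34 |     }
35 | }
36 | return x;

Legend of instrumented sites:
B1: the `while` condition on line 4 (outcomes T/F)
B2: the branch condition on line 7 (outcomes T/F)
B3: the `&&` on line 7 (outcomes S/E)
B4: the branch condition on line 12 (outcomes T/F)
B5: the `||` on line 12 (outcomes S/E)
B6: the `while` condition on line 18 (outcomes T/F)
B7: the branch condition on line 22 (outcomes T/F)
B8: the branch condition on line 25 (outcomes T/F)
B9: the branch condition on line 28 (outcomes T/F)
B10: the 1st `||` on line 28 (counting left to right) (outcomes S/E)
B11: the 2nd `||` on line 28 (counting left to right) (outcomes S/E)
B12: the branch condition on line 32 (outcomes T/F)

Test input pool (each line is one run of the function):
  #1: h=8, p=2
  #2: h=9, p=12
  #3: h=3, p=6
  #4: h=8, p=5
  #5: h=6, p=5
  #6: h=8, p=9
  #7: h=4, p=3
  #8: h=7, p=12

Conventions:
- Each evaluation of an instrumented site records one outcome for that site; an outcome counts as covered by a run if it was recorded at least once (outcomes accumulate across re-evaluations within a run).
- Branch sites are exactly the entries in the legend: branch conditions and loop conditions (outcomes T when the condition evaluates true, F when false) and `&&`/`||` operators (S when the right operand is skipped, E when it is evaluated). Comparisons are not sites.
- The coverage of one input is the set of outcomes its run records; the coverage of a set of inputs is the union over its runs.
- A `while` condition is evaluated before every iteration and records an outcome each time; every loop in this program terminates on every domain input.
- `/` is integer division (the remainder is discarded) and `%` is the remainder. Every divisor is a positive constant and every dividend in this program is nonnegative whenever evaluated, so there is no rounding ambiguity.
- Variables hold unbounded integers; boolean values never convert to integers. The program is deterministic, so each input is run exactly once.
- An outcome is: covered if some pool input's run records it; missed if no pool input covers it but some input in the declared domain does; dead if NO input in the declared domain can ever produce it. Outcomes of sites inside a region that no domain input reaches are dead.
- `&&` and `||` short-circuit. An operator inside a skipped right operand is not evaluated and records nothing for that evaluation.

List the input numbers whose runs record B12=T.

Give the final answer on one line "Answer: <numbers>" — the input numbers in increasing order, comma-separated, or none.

input #1 (h=8, p=2): misses B12=T
input #2 (h=9, p=12): misses B12=T
input #3 (h=3, p=6): misses B12=T
input #4 (h=8, p=5): misses B12=T
input #5 (h=6, p=5): misses B12=T
input #6 (h=8, p=9): misses B12=T
input #7 (h=4, p=3): misses B12=T
input #8 (h=7, p=12): misses B12=T

Answer: none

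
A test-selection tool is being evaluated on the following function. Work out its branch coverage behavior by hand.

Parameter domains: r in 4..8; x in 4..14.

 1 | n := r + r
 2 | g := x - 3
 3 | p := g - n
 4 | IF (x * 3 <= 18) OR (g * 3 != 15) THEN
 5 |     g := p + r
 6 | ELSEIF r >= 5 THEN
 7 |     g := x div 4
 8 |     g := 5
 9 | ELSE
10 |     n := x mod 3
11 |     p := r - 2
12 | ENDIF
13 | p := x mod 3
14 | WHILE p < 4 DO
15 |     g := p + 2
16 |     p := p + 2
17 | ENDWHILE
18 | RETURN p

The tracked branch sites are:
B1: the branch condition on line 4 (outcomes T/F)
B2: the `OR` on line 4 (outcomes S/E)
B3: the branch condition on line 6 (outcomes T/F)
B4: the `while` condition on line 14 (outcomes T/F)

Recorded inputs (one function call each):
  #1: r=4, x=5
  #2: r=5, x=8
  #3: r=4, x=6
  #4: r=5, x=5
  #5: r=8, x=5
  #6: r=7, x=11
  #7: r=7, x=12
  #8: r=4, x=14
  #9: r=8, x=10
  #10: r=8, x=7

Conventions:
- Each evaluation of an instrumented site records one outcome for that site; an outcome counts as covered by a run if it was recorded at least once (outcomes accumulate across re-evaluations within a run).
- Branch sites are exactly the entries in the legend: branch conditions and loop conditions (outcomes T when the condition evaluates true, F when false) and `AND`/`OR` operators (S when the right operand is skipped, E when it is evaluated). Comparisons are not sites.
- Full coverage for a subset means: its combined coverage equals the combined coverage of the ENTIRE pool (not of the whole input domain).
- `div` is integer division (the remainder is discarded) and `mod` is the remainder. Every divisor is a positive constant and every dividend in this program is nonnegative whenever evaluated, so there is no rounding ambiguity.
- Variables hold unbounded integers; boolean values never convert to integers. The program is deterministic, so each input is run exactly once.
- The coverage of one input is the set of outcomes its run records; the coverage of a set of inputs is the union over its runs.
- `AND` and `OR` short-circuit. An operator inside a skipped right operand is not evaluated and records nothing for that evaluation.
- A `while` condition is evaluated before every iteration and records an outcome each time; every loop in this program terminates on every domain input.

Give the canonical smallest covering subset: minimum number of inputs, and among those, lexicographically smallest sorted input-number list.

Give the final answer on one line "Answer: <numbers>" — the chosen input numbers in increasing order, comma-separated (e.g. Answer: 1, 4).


#1 (r=4, x=5) -> covered: B1=T, B2=S, B4=T, B4=F
#2 (r=5, x=8) -> covered: B1=F, B2=E, B3=T, B4=T, B4=F
#3 (r=4, x=6) -> covered: B1=T, B2=S, B4=T, B4=F
#4 (r=5, x=5) -> covered: B1=T, B2=S, B4=T, B4=F
#5 (r=8, x=5) -> covered: B1=T, B2=S, B4=T, B4=F
#6 (r=7, x=11) -> covered: B1=T, B2=E, B4=T, B4=F
#7 (r=7, x=12) -> covered: B1=T, B2=E, B4=T, B4=F
#8 (r=4, x=14) -> covered: B1=T, B2=E, B4=T, B4=F
#9 (r=8, x=10) -> covered: B1=T, B2=E, B4=T, B4=F
#10 (r=8, x=7) -> covered: B1=T, B2=E, B4=T, B4=F
together the pool reaches 7 outcomes: B1=T, B1=F, B2=S, B2=E, B3=T, B4=T, B4=F
size 1 is not enough: best union over all size-1 subsets is 5/7
at size 2, {1, 2} reaches all 7 outcomes; every lexicographically earlier size-2 subset fails
Answer: 1, 2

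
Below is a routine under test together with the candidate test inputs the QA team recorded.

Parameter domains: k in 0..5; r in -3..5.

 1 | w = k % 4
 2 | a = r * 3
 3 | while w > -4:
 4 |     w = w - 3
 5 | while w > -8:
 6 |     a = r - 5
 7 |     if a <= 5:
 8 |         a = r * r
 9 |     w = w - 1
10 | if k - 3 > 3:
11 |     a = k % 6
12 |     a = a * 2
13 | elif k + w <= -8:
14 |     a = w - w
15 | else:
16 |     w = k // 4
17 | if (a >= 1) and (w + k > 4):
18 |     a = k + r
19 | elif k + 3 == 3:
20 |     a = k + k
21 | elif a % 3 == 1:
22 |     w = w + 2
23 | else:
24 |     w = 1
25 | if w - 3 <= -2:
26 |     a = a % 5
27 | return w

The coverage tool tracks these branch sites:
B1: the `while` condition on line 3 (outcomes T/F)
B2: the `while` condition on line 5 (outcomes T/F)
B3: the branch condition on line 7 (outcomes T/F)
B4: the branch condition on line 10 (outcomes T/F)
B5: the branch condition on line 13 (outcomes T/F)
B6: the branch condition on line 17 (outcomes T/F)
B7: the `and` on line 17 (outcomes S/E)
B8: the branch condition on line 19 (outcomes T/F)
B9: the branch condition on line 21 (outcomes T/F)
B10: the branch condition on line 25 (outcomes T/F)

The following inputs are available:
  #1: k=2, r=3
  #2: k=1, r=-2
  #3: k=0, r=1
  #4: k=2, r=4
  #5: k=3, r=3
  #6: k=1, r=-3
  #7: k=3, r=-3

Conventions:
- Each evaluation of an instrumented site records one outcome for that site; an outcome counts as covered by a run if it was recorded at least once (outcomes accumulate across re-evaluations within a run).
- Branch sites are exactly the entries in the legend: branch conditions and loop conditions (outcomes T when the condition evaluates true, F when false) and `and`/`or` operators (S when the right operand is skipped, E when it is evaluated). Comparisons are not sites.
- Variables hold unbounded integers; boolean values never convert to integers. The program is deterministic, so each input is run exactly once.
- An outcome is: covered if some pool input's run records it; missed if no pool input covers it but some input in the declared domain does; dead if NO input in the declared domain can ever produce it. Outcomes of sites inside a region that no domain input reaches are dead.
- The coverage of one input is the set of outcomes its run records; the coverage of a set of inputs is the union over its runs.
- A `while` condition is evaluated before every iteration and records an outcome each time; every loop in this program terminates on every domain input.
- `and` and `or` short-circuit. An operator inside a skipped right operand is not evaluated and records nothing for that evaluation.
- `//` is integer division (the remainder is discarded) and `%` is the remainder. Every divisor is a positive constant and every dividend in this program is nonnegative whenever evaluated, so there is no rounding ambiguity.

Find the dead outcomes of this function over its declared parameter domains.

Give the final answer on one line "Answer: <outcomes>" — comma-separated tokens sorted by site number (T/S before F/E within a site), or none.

exhaustive pass over the 54-input domain:
  B3=F: never recorded by any domain input -> dead
  B4=T: never recorded by any domain input -> dead
  reachable outcomes have witnesses, e.g. B1=T (e.g. k=0, r=-3), B1=F (e.g. k=0, r=-3), B2=T (e.g. k=0, r=-3), B2=F (e.g. k=0, r=-3)

Answer: B3=F, B4=T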